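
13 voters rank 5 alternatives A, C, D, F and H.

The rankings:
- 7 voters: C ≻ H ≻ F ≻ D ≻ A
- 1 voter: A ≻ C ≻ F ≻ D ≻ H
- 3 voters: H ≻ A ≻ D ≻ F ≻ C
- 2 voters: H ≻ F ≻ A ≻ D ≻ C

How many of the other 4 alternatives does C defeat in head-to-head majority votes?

C against each rival (13 voters):
C–A: C 7–6.
C–D: C 8–5.
C vs F: 7+1 = 8 for C, 5 for F — C by 8–5.
C vs H: 7+1 = 8 for C, 5 for H — C by 8–5.
C beats A, D, F, H — 4 pairwise wins.

4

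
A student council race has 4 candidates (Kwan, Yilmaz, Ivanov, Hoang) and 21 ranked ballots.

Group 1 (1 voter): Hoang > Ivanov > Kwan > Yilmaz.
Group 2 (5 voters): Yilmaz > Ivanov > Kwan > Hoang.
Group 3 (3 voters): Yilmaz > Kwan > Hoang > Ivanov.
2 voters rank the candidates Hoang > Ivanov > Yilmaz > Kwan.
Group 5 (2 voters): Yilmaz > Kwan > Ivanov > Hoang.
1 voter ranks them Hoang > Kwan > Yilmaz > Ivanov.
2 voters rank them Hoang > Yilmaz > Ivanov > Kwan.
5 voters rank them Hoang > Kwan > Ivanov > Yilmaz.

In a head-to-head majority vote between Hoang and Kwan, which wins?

Hoang

Ballots ranking Hoang above Kwan: 1 + 2 + 1 + 2 + 5 = 11.
Ballots ranking Kwan above Hoang: 21 − 11 = 10.
Hoang wins the head-to-head 11–10.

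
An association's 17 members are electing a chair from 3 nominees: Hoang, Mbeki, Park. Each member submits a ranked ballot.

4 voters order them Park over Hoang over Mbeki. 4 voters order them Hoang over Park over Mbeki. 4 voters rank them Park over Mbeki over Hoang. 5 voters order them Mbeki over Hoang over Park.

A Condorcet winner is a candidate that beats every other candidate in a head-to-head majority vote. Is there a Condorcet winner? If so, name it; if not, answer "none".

none

Check each pair by majority over 17 ballots:
Hoang vs Mbeki: 4+4 = 8 for Hoang, 9 for Mbeki — Mbeki by 9–8.
Hoang vs Park: 4+5 = 9 for Hoang, 8 for Park — Hoang by 9–8.
Mbeki vs Park: 5 to 12, Park.
Each candidate drops at least one matchup (Hoang loses to Mbeki; Mbeki loses to Park; Park loses to Hoang); the cycle Hoang beats Park beats Mbeki beats Hoang rules out a Condorcet winner.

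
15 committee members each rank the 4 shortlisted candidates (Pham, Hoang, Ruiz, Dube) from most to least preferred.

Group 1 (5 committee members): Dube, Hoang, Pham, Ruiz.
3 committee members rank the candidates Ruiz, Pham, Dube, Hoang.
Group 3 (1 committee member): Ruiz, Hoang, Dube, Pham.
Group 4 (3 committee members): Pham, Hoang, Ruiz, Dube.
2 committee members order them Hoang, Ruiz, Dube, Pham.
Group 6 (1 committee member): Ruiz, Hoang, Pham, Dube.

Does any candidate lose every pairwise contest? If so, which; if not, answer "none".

Head-to-head results (15 committee members):
Pham vs Hoang: Pham preferred on 3+3 = 6 ballots; Hoang wins 9–6.
Pham vs Ruiz: Pham, 8–7.
Pham vs Dube: 3+3+1 = 7 for Pham, 8 for Dube — Dube by 8–7.
Hoang vs Ruiz: 5+3+2 = 10 for Hoang, 5 for Ruiz — Hoang by 10–5.
Hoang vs Dube: Hoang is ranked higher on 1+3+2+1 = 7 ballots, Dube on 8. Dube wins 8–7.
Ruiz vs Dube: Ruiz, 10–5.
Each candidate has at least one pairwise win (Pham beats Ruiz; Hoang beats Pham; Ruiz beats Dube; Dube beats Pham) — no Condorcet loser.

none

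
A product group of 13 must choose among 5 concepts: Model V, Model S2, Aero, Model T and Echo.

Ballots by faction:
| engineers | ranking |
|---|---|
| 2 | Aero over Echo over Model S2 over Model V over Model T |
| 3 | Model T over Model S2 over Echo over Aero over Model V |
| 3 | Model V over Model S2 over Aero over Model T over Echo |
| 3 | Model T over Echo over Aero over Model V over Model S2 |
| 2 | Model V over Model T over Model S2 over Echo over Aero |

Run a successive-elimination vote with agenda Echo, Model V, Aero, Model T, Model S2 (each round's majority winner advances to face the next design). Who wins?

Model T

Round 1: Echo vs Model V — 8–5, Echo advances.
Round 2: Echo vs Aero — 8–5, Echo advances.
Round 3: Echo vs Model T — 2–11, Model T advances.
Round 4: Model T vs Model S2 — 8–5, Model T advances.
Model T survives the agenda.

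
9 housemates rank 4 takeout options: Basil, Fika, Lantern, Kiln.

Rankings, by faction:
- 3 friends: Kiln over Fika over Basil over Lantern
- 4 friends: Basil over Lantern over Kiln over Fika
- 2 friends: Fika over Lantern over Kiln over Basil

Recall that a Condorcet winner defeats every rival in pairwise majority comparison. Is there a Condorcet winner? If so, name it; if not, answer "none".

none

Pairwise majorities:
Basil vs Fika: 4 to 5, Fika.
Basil vs Lantern: Basil is ranked higher on 3+4 = 7 ballots, Lantern on 2. Basil wins 7–2.
Basil vs Kiln: 4 for Basil, 5 for Kiln — Kiln by 5–4.
Fika vs Lantern: Fika is ranked higher on 3+2 = 5 ballots, Lantern on 4. Fika wins 5–4.
Fika vs Kiln: Fika is ranked higher on 2 ballots, Kiln on 7. Kiln wins 7–2.
Lantern vs Kiln: Lantern preferred on 4+2 = 6 ballots; Lantern wins 6–3.
Each restaurant drops at least one matchup (Basil loses to Fika; Fika loses to Kiln; Lantern loses to Basil; Kiln loses to Lantern); the cycle Basil > Lantern > Kiln > Basil rules out a Condorcet winner.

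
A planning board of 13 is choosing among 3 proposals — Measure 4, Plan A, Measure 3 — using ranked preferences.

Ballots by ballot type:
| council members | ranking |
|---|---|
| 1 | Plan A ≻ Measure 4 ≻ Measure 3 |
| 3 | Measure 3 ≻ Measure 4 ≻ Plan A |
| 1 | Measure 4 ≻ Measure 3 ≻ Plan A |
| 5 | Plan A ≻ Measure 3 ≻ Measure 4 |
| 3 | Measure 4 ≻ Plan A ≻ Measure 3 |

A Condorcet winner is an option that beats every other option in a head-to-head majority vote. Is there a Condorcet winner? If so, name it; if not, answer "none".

Pairwise majorities:
Measure 4 vs Plan A: 7 to 6, Measure 4.
Measure 4 vs Measure 3: 1+1+3 = 5 for Measure 4, 8 for Measure 3 — Measure 3 by 8–5.
Plan A vs Measure 3: 1+5+3 = 9 for Plan A, 4 for Measure 3 — Plan A by 9–4.
Every option loses at least once (Measure 4 loses to Measure 3; Plan A loses to Measure 4; Measure 3 loses to Plan A). The majority relation contains the cycle Measure 4 beats Plan A beats Measure 3 beats Measure 4, so there is no Condorcet winner.

none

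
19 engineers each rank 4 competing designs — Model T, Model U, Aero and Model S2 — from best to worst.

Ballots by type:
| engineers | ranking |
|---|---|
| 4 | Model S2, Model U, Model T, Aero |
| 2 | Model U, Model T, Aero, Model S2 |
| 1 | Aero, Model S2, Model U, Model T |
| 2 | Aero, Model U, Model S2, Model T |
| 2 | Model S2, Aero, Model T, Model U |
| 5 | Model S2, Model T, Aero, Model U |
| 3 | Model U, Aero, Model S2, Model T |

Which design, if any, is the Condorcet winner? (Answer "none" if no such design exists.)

Pairwise majorities:
Model T vs Model U: Model U wins 12–7.
Model T–Aero: Model T 11–8.
Model T–Model S2: Model S2 17–2.
Model U vs Aero: Aero wins 10–9.
Model U vs Model S2: Model S2 wins 12–7.
Aero vs Model S2: Model S2 wins 11–8.
Only Model S2 has no losses; Model S2 is the Condorcet winner.

Model S2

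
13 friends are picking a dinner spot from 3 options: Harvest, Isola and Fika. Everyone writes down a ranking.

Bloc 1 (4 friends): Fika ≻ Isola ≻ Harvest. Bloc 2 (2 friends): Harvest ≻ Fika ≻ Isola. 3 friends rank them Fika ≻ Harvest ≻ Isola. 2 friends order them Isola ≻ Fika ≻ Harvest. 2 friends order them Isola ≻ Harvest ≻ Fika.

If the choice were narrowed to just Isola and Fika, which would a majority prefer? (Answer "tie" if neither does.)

Ballots ranking Isola above Fika: 2 + 2 = 4.
Ballots ranking Fika above Isola: 13 − 4 = 9.
Fika wins the head-to-head 9–4.

Fika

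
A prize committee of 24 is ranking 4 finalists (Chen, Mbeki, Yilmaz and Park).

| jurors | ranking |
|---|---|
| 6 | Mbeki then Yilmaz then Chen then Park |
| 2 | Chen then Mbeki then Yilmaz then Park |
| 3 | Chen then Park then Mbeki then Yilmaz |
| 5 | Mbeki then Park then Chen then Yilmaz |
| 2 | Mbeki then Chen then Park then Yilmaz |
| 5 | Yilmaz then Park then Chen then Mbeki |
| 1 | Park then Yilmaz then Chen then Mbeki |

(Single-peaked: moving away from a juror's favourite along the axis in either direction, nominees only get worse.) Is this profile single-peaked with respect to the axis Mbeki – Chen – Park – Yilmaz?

no

Axis positions: Mbeki=1, Chen=2, Park=3, Yilmaz=4.
Bloc 1: ranking walks positions 1-4-2-3; Yilmaz is ranked above Chen even though Chen lies between Yilmaz and the peak Mbeki on the axis — preferences dip and rise again. Not single-peaked.
Bloc 2: ranking walks positions 2-1-4-3; Yilmaz is ranked above Park even though Park lies between Yilmaz and the peak Chen on the axis — preferences dip and rise again. Not single-peaked.
Bloc 3 (peak Chen at position 2): ranking walks positions 2-3-1-4, expanding outward from the peak — single-peaked.
Bloc 4: ranking walks positions 1-3-2-4; Park is ranked above Chen even though Chen lies between Park and the peak Mbeki on the axis — preferences dip and rise again. Not single-peaked.
Bloc 5 (peak Mbeki at position 1): ranking walks positions 1-2-3-4, expanding outward from the peak — single-peaked.
Bloc 6 (peak Yilmaz at position 4): ranking walks positions 4-3-2-1, expanding outward from the peak — single-peaked.
Bloc 7 (peak Park at position 3): ranking walks positions 3-4-2-1, expanding outward from the peak — single-peaked.
Bloc 1 violates single-peakedness, so the profile is not single-peaked on this axis.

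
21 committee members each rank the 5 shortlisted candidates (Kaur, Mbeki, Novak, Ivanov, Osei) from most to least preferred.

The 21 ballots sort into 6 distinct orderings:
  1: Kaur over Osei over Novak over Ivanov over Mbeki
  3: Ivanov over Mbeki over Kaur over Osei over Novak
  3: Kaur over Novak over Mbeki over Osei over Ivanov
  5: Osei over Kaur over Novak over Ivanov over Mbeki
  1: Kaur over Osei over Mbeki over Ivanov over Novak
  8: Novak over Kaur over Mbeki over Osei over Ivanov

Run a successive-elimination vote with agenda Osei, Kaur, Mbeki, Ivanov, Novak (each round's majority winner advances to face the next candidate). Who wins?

Round 1: Osei vs Kaur — 5–16, Kaur advances.
Round 2: Kaur vs Mbeki — 18–3, Kaur advances.
Round 3: Kaur vs Ivanov — 18–3, Kaur advances.
Round 4: Kaur vs Novak — 13–8, Kaur advances.
Kaur survives the agenda.

Kaur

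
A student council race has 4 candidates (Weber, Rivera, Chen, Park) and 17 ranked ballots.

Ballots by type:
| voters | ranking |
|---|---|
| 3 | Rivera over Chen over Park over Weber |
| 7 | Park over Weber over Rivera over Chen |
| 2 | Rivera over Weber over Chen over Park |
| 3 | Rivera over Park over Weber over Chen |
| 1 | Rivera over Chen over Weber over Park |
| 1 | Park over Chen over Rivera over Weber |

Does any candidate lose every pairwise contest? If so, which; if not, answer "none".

Pairwise majorities:
Weber vs Rivera: 7 to 10, Rivera.
Weber–Chen: Weber 12–5.
Weber vs Park: Weber is ranked higher on 2+1 = 3 ballots, Park on 14. Park wins 14–3.
Rivera vs Chen: Rivera preferred on 3+7+2+3+1 = 16 ballots; Rivera wins 16–1.
Rivera vs Park: Rivera wins 9–8.
Chen vs Park: Park, 11–6.
Chen is beaten in every head-to-head and is the Condorcet loser.

Chen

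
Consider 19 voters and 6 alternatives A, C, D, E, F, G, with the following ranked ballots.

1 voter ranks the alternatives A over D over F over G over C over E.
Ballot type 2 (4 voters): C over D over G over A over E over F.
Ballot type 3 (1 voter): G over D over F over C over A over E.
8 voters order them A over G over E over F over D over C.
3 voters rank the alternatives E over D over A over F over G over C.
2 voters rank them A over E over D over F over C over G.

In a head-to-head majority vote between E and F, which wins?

E

Ballots ranking E above F: 4 + 8 + 3 + 2 = 17.
Ballots ranking F above E: 19 − 17 = 2.
E wins the head-to-head 17–2.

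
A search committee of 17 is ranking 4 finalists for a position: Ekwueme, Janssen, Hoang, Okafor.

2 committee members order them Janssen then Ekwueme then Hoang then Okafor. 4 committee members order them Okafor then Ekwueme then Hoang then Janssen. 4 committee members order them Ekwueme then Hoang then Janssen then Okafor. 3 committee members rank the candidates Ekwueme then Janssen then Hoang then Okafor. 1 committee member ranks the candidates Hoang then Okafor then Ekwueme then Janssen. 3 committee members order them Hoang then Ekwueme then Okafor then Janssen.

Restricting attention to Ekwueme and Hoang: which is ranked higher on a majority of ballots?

Ekwueme

Ballots ranking Ekwueme above Hoang: 2 + 4 + 4 + 3 = 13.
Ballots ranking Hoang above Ekwueme: 17 − 13 = 4.
Ekwueme wins the head-to-head 13–4.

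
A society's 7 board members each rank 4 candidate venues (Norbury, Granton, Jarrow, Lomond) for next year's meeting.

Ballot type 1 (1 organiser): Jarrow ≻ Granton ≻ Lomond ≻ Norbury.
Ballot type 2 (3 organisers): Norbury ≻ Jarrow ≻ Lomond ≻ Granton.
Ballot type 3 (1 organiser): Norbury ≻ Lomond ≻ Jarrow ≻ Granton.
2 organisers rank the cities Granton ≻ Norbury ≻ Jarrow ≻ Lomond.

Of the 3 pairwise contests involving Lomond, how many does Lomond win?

Lomond against each rival (7 organisers):
Lomond vs Norbury: Norbury, 6–1.
Lomond vs Granton: 4 to 3, Lomond.
Lomond–Jarrow: Jarrow 6–1.
Lomond beats Granton; loses to Norbury, Jarrow — 1 pairwise win.

1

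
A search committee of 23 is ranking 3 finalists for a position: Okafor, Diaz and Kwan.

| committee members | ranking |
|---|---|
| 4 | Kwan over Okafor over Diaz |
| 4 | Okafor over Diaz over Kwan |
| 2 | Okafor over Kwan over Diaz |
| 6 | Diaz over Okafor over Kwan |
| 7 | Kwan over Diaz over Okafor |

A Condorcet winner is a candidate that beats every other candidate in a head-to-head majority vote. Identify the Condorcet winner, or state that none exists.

Pairwise majorities:
Okafor–Diaz: Diaz 13–10.
Okafor vs Kwan: Okafor, 12–11.
Diaz vs Kwan: Kwan wins 13–10.
Every candidate loses at least once (Okafor loses to Diaz; Diaz loses to Kwan; Kwan loses to Okafor). The majority relation contains the cycle Okafor > Kwan > Diaz > Okafor, so there is no Condorcet winner.

none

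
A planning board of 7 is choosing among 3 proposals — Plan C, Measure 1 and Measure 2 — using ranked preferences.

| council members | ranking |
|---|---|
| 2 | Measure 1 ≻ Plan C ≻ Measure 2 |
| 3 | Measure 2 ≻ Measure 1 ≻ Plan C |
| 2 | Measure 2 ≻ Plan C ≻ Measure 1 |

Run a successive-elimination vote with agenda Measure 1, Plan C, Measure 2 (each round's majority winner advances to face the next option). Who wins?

Round 1: Measure 1 vs Plan C — 5–2, Measure 1 advances.
Round 2: Measure 1 vs Measure 2 — 2–5, Measure 2 advances.
The agenda winner is Measure 2.

Measure 2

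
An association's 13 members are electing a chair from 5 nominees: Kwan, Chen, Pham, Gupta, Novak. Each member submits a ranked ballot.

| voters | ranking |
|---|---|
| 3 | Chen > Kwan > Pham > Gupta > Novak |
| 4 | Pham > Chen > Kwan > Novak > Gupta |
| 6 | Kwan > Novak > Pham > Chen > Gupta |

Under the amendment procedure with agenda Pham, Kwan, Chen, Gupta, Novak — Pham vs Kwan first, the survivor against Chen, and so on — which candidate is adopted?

Chen

Round 1: Pham vs Kwan — 4–9, Kwan advances.
Round 2: Kwan vs Chen — 6–7, Chen advances.
Round 3: Chen vs Gupta — 13–0, Chen advances.
Round 4: Chen vs Novak — 7–6, Chen advances.
Chen survives the agenda.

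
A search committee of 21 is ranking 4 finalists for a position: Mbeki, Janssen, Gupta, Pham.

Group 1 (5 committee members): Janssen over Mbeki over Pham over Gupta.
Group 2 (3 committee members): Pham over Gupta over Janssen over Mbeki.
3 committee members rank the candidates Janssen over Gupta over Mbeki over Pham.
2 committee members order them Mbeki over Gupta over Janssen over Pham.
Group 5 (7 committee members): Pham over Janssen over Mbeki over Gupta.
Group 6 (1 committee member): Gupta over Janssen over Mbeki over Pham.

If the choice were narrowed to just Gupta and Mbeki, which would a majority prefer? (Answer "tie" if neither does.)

Ballots ranking Gupta above Mbeki: 3 + 3 + 1 = 7.
Ballots ranking Mbeki above Gupta: 21 − 7 = 14.
Mbeki wins the head-to-head 14–7.

Mbeki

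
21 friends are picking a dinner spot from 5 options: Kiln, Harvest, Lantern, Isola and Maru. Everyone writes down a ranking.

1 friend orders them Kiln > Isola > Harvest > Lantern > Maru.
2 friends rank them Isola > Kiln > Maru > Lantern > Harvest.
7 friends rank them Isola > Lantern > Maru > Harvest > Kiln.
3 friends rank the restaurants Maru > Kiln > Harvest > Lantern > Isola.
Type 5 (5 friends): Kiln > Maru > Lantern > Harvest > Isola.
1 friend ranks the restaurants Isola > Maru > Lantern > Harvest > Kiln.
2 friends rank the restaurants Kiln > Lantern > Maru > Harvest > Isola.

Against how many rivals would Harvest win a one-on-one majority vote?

0

Harvest against each rival (21 friends):
Harvest vs Kiln: Kiln wins 13–8.
Harvest vs Lantern: 4 to 17, Lantern.
Harvest vs Isola: Isola wins 11–10.
Harvest vs Maru: 1 for Harvest, 20 for Maru — Maru by 20–1.
Harvest beats no one; loses to Kiln, Lantern, Isola, Maru — 0 pairwise wins.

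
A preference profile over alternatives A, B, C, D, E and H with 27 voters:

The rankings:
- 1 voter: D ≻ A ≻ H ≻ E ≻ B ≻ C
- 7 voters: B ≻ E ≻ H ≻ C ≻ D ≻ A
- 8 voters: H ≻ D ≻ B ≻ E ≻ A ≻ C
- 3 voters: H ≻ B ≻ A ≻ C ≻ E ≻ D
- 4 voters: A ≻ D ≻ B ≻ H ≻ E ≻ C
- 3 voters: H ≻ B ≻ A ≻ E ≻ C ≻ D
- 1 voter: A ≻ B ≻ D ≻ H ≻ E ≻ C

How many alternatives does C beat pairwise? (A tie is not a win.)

C against each rival (27 voters):
C vs A: C preferred on 7 ballots; A wins 20–7.
C–B: B 27–0.
C vs D: 13 to 14, D.
C–E: E 24–3.
C vs H: H wins 27–0.
C beats no one; loses to A, B, D, E, H — 0 pairwise wins.

0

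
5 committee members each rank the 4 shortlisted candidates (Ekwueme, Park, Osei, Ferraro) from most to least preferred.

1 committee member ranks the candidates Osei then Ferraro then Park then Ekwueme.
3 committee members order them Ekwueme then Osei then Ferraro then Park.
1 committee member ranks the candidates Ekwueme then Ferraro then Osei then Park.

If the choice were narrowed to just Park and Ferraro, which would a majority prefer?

No ballot ranks Park above Ferraro: 0.
Ballots ranking Ferraro above Park: 5 − 0 = 5.
Ferraro wins the head-to-head 5–0.

Ferraro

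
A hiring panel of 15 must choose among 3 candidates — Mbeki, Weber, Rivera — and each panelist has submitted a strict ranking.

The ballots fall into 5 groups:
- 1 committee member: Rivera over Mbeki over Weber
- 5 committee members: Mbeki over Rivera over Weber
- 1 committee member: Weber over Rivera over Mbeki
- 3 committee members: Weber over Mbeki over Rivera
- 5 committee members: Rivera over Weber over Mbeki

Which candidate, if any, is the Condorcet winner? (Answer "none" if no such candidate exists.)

Pairwise majorities:
Mbeki–Weber: Weber 9–6.
Mbeki vs Rivera: Mbeki, 8–7.
Weber vs Rivera: Rivera, 11–4.
Every candidate loses at least once (Mbeki loses to Weber; Weber loses to Rivera; Rivera loses to Mbeki). The majority relation contains the cycle Mbeki > Rivera > Weber > Mbeki, so there is no Condorcet winner.

none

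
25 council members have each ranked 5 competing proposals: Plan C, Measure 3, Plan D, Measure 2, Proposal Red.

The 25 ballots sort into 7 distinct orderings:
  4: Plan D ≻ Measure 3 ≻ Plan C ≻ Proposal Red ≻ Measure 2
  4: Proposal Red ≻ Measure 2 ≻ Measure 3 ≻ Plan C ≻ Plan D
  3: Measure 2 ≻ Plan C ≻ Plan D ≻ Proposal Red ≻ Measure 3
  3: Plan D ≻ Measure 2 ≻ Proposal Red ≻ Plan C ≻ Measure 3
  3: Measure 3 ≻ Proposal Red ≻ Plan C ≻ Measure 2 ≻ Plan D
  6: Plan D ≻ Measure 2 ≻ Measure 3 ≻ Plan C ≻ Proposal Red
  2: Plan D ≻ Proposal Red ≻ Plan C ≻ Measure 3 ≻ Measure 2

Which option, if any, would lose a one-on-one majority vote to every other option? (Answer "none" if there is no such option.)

none

Pairwise majorities:
Plan C vs Measure 3: Measure 3 wins 17–8.
Plan C vs Plan D: 10 to 15, Plan D.
Plan C vs Measure 2: Plan C is ranked higher on 4+3+2 = 9 ballots, Measure 2 on 16. Measure 2 wins 16–9.
Plan C vs Proposal Red: Plan C is ranked higher on 4+3+6 = 13 ballots, Proposal Red on 12. Plan C wins 13–12.
Measure 3–Plan D: Plan D 18–7.
Measure 3–Measure 2: Measure 2 16–9.
Measure 3 vs Proposal Red: Measure 3 is ranked higher on 4+3+6 = 13 ballots, Proposal Red on 12. Measure 3 wins 13–12.
Plan D vs Measure 2: Plan D is ranked higher on 4+3+6+2 = 15 ballots, Measure 2 on 10. Plan D wins 15–10.
Plan D vs Proposal Red: Plan D, 18–7.
Measure 2 vs Proposal Red: 12 to 13, Proposal Red.
Each option has at least one pairwise win (Plan C beats Proposal Red; Measure 3 beats Plan C; Plan D beats Plan C; Measure 2 beats Plan C; Proposal Red beats Measure 2) — no Condorcet loser.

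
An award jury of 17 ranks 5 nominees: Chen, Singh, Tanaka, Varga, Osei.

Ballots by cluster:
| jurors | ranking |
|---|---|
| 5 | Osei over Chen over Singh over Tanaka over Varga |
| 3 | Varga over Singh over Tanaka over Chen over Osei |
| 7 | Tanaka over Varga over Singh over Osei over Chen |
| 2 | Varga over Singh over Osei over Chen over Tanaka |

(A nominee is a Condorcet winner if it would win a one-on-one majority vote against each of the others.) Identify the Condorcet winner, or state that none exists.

Pairwise majorities:
Chen–Singh: Singh 12–5.
Chen vs Tanaka: Tanaka wins 10–7.
Chen–Varga: Varga 12–5.
Chen vs Osei: Osei wins 14–3.
Singh vs Tanaka: Singh wins 10–7.
Singh vs Varga: Varga wins 12–5.
Singh–Osei: Singh 12–5.
Tanaka–Varga: Tanaka 12–5.
Tanaka vs Osei: Tanaka wins 10–7.
Varga–Osei: Varga 12–5.
No nominee is unbeaten: Chen loses to Singh; Singh loses to Varga; Tanaka loses to Singh; Varga loses to Tanaka; Osei loses to Singh. In particular Singh beats Tanaka beats Varga beats Singh is a majority cycle — no Condorcet winner exists.

none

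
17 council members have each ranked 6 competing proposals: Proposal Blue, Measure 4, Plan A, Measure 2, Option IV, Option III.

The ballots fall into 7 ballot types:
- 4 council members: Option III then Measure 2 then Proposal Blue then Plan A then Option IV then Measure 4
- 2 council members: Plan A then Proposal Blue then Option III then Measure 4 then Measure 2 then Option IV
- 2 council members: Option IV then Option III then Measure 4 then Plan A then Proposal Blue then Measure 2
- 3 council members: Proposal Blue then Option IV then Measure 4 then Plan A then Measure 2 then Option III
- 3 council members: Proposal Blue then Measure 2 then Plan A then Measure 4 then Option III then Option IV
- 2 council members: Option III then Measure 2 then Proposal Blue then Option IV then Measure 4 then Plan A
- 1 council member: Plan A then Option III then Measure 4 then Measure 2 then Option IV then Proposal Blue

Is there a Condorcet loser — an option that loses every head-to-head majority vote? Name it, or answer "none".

Measure 4

Head-to-head results (17 council members):
Proposal Blue–Measure 4: Proposal Blue 14–3.
Proposal Blue–Plan A: Proposal Blue 12–5.
Proposal Blue vs Measure 2: Proposal Blue, 10–7.
Proposal Blue–Option IV: Proposal Blue 14–3.
Proposal Blue vs Option III: 8 to 9, Option III.
Measure 4 vs Plan A: Measure 4 is ranked higher on 2+3+2 = 7 ballots, Plan A on 10. Plan A wins 10–7.
Measure 4–Measure 2: Measure 2 9–8.
Measure 4 vs Option IV: Option IV, 11–6.
Measure 4 vs Option III: Measure 4 preferred on 3+3 = 6 ballots; Option III wins 11–6.
Plan A vs Measure 2: Plan A is ranked higher on 2+2+3+1 = 8 ballots, Measure 2 on 9. Measure 2 wins 9–8.
Plan A–Option IV: Plan A 10–7.
Plan A vs Option III: Plan A, 9–8.
Measure 2 vs Option IV: Measure 2 preferred on 4+2+3+2+1 = 12 ballots; Measure 2 wins 12–5.
Measure 2 vs Option III: Measure 2 preferred on 3+3 = 6 ballots; Option III wins 11–6.
Option IV vs Option III: Option IV is ranked higher on 2+3 = 5 ballots, Option III on 12. Option III wins 12–5.
Measure 4 loses to every other option — it is the Condorcet loser.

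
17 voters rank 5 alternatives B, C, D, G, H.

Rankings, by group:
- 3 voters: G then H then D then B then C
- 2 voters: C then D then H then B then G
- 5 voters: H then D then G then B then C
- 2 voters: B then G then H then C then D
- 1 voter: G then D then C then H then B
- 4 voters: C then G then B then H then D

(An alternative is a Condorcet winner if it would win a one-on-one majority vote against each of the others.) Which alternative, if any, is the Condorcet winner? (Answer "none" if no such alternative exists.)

Check each pair by majority over 17 ballots:
B vs C: B, 10–7.
B vs D: D wins 11–6.
B vs G: G, 13–4.
B–H: H 11–6.
C vs D: D, 9–8.
C–G: G 11–6.
C vs H: H wins 10–7.
D vs G: G wins 10–7.
D vs H: H, 14–3.
G–H: G 10–7.
G defeats every rival head-to-head and is the Condorcet winner.

G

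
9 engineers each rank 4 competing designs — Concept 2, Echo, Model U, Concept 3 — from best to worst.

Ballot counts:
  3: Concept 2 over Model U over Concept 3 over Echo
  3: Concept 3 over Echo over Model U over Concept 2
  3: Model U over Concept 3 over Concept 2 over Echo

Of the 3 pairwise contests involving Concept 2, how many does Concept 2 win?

Concept 2 against each rival (9 engineers):
Concept 2 vs Echo: Concept 2 is ranked higher on 3+3 = 6 ballots, Echo on 3. Concept 2 wins 6–3.
Concept 2–Model U: Model U 6–3.
Concept 2 vs Concept 3: 3 to 6, Concept 3.
Concept 2 beats Echo; loses to Model U, Concept 3 — 1 pairwise win.

1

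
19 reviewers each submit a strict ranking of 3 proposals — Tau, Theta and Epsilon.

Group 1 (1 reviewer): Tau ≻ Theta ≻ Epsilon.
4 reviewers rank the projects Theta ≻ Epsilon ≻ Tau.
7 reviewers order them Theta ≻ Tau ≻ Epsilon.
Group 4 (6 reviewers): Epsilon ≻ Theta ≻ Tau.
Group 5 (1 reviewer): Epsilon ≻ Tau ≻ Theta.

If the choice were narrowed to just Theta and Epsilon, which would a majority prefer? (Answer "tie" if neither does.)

Theta

Ballots ranking Theta above Epsilon: 1 + 4 + 7 = 12.
Ballots ranking Epsilon above Theta: 19 − 12 = 7.
Theta wins the head-to-head 12–7.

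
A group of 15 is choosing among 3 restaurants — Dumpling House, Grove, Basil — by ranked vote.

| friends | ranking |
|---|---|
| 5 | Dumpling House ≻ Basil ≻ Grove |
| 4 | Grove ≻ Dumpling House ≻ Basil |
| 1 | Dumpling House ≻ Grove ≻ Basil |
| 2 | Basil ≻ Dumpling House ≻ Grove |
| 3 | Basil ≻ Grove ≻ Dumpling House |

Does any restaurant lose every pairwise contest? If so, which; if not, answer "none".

Pairwise majorities:
Dumpling House vs Grove: 8 to 7, Dumpling House.
Dumpling House vs Basil: Dumpling House is ranked higher on 5+4+1 = 10 ballots, Basil on 5. Dumpling House wins 10–5.
Grove vs Basil: Grove is ranked higher on 4+1 = 5 ballots, Basil on 10. Basil wins 10–5.
Grove loses to every other restaurant — it is the Condorcet loser.

Grove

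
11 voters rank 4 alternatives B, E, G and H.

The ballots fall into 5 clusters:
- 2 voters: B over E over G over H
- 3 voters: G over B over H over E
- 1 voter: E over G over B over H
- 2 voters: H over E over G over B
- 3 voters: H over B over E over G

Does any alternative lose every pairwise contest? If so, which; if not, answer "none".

none

Pairwise majorities:
B vs E: 2+3+3 = 8 for B, 3 for E — B by 8–3.
B vs G: B preferred on 2+3 = 5 ballots; G wins 6–5.
B vs H: B, 6–5.
E vs G: 8 to 3, E.
E vs H: H wins 8–3.
G vs H: 2+3+1 = 6 for G, 5 for H — G by 6–5.
No alternative is winless: B beats E; E beats G; G beats B; H beats E. There is no Condorcet loser.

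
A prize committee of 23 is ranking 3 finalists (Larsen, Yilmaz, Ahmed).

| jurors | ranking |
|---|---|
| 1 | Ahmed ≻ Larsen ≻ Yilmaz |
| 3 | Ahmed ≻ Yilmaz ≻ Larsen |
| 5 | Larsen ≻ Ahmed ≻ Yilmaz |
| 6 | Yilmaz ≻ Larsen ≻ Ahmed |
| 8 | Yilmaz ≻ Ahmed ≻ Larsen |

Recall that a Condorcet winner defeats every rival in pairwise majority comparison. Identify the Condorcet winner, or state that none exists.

Yilmaz

Pairwise majorities:
Larsen vs Yilmaz: 1+5 = 6 for Larsen, 17 for Yilmaz — Yilmaz by 17–6.
Larsen vs Ahmed: Larsen preferred on 5+6 = 11 ballots; Ahmed wins 12–11.
Yilmaz vs Ahmed: Yilmaz preferred on 6+8 = 14 ballots; Yilmaz wins 14–9.
Yilmaz beats each of Larsen, Ahmed — Yilmaz is the Condorcet winner.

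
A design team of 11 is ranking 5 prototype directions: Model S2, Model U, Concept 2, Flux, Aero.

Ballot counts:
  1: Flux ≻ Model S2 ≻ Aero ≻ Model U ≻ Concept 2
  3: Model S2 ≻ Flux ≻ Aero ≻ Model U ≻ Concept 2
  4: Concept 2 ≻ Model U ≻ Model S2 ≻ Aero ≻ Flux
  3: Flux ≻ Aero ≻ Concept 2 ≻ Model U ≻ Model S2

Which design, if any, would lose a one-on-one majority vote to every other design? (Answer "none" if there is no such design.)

none

Pairwise majorities:
Model S2 vs Model U: 4 to 7, Model U.
Model S2 vs Concept 2: Concept 2 wins 7–4.
Model S2 vs Flux: 3+4 = 7 for Model S2, 4 for Flux — Model S2 by 7–4.
Model S2–Aero: Model S2 8–3.
Model U vs Concept 2: Concept 2 wins 7–4.
Model U vs Flux: Flux wins 7–4.
Model U vs Aero: Model U is ranked higher on 4 ballots, Aero on 7. Aero wins 7–4.
Concept 2–Flux: Flux 7–4.
Concept 2 vs Aero: Concept 2 preferred on 4 ballots; Aero wins 7–4.
Flux vs Aero: 7 to 4, Flux.
No design is winless: Model S2 beats Flux; Model U beats Model S2; Concept 2 beats Model S2; Flux beats Model U; Aero beats Model U. There is no Condorcet loser.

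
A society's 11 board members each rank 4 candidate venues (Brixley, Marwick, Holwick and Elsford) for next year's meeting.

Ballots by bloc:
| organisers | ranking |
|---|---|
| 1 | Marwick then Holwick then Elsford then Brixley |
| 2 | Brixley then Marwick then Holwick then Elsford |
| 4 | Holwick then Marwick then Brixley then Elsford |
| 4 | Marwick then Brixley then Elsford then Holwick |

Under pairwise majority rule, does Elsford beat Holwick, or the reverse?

Holwick

Ballots ranking Elsford above Holwick: 4.
Ballots ranking Holwick above Elsford: 11 − 4 = 7.
Holwick wins the head-to-head 7–4.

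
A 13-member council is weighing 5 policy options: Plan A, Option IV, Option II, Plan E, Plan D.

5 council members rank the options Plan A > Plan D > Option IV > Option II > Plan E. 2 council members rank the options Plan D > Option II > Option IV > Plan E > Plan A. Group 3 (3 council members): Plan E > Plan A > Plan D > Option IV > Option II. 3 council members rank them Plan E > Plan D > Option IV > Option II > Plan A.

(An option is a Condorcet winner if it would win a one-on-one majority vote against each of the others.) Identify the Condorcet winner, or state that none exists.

Pairwise majorities:
Plan A–Option IV: Plan A 8–5.
Plan A vs Option II: Plan A, 8–5.
Plan A vs Plan E: Plan E, 8–5.
Plan A vs Plan D: Plan A, 8–5.
Option IV–Option II: Option IV 11–2.
Option IV vs Plan E: Option IV, 7–6.
Option IV–Plan D: Plan D 13–0.
Option II vs Plan E: Option II wins 7–6.
Option II vs Plan D: Plan D wins 13–0.
Plan E vs Plan D: Plan D wins 7–6.
Each option drops at least one matchup (Plan A loses to Plan E; Option IV loses to Plan A; Option II loses to Plan A; Plan E loses to Option IV; Plan D loses to Plan A); the cycle Plan A beats Option IV beats Plan E beats Plan A rules out a Condorcet winner.

none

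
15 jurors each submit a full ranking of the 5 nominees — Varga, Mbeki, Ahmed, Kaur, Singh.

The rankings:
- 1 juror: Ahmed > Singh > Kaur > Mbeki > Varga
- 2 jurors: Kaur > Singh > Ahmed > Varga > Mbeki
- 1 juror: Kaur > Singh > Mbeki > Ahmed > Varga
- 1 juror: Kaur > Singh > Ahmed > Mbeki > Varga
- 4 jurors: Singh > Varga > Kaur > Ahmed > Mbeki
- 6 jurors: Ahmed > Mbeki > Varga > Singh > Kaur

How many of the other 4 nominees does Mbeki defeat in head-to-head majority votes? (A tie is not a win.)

1

Mbeki against each rival (15 jurors):
Mbeki vs Varga: Mbeki preferred on 1+1+1+6 = 9 ballots; Mbeki wins 9–6.
Mbeki vs Ahmed: Ahmed, 14–1.
Mbeki vs Kaur: Mbeki is ranked higher on 6 ballots, Kaur on 9. Kaur wins 9–6.
Mbeki vs Singh: Singh, 9–6.
Mbeki beats Varga; loses to Ahmed, Kaur, Singh — 1 pairwise win.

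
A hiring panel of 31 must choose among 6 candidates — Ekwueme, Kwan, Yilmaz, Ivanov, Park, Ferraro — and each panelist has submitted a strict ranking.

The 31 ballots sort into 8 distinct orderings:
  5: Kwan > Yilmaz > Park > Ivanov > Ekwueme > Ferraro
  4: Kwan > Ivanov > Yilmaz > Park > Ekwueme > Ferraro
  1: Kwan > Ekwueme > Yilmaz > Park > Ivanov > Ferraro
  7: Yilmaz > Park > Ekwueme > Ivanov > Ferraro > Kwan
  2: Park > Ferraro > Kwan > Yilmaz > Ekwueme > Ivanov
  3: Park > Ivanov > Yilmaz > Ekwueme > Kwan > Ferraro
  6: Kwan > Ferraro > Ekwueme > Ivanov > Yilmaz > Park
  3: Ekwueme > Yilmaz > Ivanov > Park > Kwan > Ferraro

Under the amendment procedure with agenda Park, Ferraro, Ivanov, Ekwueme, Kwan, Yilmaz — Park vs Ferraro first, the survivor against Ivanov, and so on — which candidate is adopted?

Round 1: Park vs Ferraro — 25–6, Park advances.
Round 2: Park vs Ivanov — 18–13, Park advances.
Round 3: Park vs Ekwueme — 21–10, Park advances.
Round 4: Park vs Kwan — 15–16, Kwan advances.
Round 5: Kwan vs Yilmaz — 18–13, Kwan advances.
Kwan survives the agenda.

Kwan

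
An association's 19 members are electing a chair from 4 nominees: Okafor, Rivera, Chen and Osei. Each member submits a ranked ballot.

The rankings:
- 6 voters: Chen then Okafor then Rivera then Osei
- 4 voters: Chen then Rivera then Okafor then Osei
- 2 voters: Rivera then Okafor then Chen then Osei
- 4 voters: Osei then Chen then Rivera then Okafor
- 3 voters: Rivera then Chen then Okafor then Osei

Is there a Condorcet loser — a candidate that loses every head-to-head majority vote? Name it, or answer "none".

Osei

Pairwise majorities:
Okafor vs Rivera: 6 for Okafor, 13 for Rivera — Rivera by 13–6.
Okafor vs Chen: Okafor preferred on 2 ballots; Chen wins 17–2.
Okafor vs Osei: Okafor, 15–4.
Rivera vs Chen: Chen wins 14–5.
Rivera vs Osei: Rivera, 15–4.
Chen–Osei: Chen 15–4.
Osei loses to every other candidate — it is the Condorcet loser.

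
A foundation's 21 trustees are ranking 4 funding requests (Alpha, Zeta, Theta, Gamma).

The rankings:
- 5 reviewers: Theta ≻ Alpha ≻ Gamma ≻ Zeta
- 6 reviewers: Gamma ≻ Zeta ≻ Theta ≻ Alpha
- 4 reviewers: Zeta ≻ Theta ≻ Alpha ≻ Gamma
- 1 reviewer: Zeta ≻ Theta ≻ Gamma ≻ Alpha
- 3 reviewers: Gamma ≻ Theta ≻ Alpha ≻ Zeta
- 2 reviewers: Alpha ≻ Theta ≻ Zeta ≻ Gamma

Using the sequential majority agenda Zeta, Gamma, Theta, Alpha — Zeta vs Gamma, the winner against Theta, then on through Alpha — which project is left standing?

Theta

Round 1: Zeta vs Gamma — 7–14, Gamma advances.
Round 2: Gamma vs Theta — 9–12, Theta advances.
Round 3: Theta vs Alpha — 19–2, Theta advances.
The agenda winner is Theta.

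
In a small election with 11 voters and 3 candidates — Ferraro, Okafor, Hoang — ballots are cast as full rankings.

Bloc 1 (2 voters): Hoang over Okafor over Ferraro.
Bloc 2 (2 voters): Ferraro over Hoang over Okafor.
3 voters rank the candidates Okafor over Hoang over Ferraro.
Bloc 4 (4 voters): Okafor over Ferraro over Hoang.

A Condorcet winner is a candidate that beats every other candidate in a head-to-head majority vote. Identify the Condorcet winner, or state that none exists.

Check each pair by majority over 11 ballots:
Ferraro–Okafor: Okafor 9–2.
Ferraro vs Hoang: Ferraro, 6–5.
Okafor vs Hoang: Okafor wins 7–4.
Okafor beats each of Ferraro, Hoang — Okafor is the Condorcet winner.

Okafor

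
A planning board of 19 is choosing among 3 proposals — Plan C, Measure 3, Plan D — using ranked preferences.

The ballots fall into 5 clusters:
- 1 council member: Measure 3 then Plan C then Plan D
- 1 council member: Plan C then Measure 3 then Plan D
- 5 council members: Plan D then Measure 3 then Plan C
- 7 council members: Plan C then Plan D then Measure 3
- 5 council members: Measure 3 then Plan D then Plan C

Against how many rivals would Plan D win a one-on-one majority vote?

Plan D against each rival (19 council members):
Plan D vs Plan C: 5+5 = 10 for Plan D, 9 for Plan C — Plan D by 10–9.
Plan D–Measure 3: Plan D 12–7.
Plan D beats Plan C, Measure 3 — 2 pairwise wins.

2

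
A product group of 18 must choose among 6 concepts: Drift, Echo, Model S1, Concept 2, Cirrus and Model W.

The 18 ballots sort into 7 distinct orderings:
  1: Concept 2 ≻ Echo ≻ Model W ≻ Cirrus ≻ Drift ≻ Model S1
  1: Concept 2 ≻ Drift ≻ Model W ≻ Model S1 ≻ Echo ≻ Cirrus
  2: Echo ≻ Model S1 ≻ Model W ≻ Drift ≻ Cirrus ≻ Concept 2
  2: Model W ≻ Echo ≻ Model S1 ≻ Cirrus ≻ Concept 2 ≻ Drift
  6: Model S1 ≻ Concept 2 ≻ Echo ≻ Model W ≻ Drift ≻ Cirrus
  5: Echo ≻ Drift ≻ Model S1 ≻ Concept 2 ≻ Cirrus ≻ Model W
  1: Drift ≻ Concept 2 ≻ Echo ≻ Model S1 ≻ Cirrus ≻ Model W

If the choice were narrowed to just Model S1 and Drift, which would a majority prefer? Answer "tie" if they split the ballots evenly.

Ballots ranking Model S1 above Drift: 2 + 2 + 6 = 10.
Ballots ranking Drift above Model S1: 18 − 10 = 8.
Model S1 wins the head-to-head 10–8.

Model S1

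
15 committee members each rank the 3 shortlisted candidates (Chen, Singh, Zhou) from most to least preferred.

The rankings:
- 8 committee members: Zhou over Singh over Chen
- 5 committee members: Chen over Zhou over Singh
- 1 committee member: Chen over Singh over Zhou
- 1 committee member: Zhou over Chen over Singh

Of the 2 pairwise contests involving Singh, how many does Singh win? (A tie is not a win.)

1

Singh against each rival (15 committee members):
Singh vs Chen: Singh preferred on 8 ballots; Singh wins 8–7.
Singh vs Zhou: 1 to 14, Zhou.
Singh beats Chen; loses to Zhou — 1 pairwise win.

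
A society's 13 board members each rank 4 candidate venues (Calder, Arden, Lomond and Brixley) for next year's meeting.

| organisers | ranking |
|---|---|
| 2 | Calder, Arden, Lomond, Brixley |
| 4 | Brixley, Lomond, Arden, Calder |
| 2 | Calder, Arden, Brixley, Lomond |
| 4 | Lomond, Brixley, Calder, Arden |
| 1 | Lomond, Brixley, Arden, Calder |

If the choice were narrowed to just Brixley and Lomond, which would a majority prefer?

Lomond

Ballots ranking Brixley above Lomond: 4 + 2 = 6.
Ballots ranking Lomond above Brixley: 13 − 6 = 7.
Lomond wins the head-to-head 7–6.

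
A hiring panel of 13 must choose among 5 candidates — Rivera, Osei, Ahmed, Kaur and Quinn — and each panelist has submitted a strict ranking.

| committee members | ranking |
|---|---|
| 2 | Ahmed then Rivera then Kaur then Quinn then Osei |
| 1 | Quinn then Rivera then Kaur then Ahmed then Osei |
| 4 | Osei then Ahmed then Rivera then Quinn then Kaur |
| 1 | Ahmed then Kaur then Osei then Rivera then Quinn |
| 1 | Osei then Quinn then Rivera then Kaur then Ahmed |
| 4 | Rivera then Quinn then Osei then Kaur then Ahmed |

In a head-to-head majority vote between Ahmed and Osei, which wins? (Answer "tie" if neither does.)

Osei

Ballots ranking Ahmed above Osei: 2 + 1 + 1 = 4.
Ballots ranking Osei above Ahmed: 13 − 4 = 9.
Osei wins the head-to-head 9–4.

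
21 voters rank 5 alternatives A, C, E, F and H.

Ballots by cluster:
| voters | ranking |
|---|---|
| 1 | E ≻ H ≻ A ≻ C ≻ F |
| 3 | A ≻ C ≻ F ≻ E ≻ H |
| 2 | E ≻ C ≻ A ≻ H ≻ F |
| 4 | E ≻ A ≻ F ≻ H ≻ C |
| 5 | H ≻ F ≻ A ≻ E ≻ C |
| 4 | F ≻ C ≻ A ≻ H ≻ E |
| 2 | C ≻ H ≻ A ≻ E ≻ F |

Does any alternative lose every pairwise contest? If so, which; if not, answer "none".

Head-to-head results (21 voters):
A vs C: A, 13–8.
A vs E: A, 14–7.
A vs F: 12 to 9, A.
A vs H: A, 13–8.
C vs E: C is ranked higher on 3+4+2 = 9 ballots, E on 12. E wins 12–9.
C vs F: 1+3+2+2 = 8 for C, 13 for F — F by 13–8.
C vs H: C preferred on 3+2+4+2 = 11 ballots; C wins 11–10.
E vs F: F wins 12–9.
E vs H: E preferred on 1+3+2+4 = 10 ballots; H wins 11–10.
F vs H: 11 to 10, F.
Every alternative wins at least one matchup (A beats C; C beats H; E beats C; F beats C; H beats E), so there is no Condorcet loser.

none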